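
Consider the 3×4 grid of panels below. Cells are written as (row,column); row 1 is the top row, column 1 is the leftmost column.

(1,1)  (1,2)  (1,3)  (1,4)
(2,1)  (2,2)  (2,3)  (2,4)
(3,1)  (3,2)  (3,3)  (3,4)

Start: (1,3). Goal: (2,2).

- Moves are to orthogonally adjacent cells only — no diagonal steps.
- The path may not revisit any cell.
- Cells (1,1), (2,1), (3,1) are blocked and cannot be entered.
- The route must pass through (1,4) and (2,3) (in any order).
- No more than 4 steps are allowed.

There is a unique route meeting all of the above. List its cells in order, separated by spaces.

(1,3) (1,4) (2,4) (2,3) (2,2)

The budget equals the shortest possible length, so every move has to be on a shortest route through the required cells.
Route from (1,3): right 1 to (1,4), down 1 to (2,4), left 2 to (2,2) — 4 moves in all.
Check: all required cells visited; 4 ≤ 4 moves.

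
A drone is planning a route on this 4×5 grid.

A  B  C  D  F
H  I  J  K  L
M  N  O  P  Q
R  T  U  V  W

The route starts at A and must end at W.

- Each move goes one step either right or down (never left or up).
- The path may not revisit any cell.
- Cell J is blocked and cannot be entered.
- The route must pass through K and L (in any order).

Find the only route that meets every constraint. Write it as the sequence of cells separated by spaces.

A B C D K L Q W

Moves only go right or down, so the column and row indices never decrease.
Route from A: 3× right (reaching D), down to K, right to L, 2× down (reaching W) — 7 moves in all.
Check: all required cells visited.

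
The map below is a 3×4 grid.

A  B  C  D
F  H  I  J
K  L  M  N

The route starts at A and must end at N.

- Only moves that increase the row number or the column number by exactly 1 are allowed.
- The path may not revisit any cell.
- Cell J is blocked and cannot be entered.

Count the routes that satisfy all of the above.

A right/down-only route from A to N makes exactly 2 down-moves and 3 right-moves in some order.
With no other constraints that would be C(5,2) = 10 routes.
Subtract routes through each blocked cell (inclusion–exclusion for overlaps): − through J: 4 → 6.
That gives 6 routes.

6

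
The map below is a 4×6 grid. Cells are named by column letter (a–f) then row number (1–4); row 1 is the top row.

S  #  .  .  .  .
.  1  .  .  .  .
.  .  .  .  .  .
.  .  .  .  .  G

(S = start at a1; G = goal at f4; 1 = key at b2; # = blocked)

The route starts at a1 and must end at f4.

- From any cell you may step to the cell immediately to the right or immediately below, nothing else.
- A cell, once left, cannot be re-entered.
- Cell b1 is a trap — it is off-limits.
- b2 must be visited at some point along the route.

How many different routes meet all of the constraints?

A right/down-only route from a1 to f4 makes exactly 3 down-moves and 5 right-moves in some order.
With no other constraints that would be C(8,3) = 56 routes.
Split at b2 and multiply the segment counts (each segment already excludes blocked cells): a1→b2: 1; b2→f4: 15; product = 15.
That gives 15 routes.

15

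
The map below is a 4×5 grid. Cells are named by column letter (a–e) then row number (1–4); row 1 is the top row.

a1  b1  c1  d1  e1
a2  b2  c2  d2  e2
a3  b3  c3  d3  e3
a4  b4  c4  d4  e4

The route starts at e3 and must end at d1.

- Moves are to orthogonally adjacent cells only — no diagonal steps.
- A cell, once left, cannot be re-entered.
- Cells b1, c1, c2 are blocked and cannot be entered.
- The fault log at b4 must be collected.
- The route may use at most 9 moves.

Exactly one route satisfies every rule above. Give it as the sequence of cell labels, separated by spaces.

e3 e4 d4 c4 b4 b3 c3 d3 d2 d1

Any route must reach b4 and still end at d1 within 9 moves, so the order of the required stops is forced.
Route from e3: down 1 to e4, left 3 to b4, up 1 to b3, right 2 to d3, up 2 to d1 — 9 moves in all.
Check: all required cells visited; 9 ≤ 9 moves.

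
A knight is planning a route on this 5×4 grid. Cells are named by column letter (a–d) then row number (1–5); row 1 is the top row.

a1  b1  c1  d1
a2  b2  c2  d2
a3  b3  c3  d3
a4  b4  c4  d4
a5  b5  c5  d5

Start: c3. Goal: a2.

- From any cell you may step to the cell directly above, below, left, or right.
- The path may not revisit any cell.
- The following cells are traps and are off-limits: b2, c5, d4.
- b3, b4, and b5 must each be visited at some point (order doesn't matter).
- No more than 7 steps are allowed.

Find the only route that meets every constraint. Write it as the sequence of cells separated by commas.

c3, b3, b4, b5, a5, a4, a3, a2

The budget equals the shortest possible length, so every move has to be on a shortest route through the required cells.
Route from c3: left 1 to b3, down 2 to b5, left 1 to a5, up 3 to a2 — 7 moves in all.
Check: all required cells visited; 7 ≤ 7 moves.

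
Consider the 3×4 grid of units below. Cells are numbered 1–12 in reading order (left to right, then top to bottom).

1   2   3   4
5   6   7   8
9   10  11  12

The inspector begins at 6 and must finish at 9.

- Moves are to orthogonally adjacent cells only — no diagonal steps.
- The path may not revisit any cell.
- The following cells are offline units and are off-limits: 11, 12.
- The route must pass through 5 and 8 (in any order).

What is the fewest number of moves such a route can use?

8

Any route passes through 5 and 8 in some order between 6 and 9. Summing Manhattan distances along each leg and taking the cheapest ordering (6 → 8 → 5 → 9) gives a lower bound of 2 + 3 + 1 = 6 moves.
The shortest route satisfying every rule uses 8 moves: 6 → 7 → 8 → 4 → 3 → 2 → 1 → 5 → 9.
The no-revisit rule (legs can't share cells) pushes the minimum above the 6-move bound; an exhaustive check rules out every length from 6 to 7, leaving 8 as the minimum.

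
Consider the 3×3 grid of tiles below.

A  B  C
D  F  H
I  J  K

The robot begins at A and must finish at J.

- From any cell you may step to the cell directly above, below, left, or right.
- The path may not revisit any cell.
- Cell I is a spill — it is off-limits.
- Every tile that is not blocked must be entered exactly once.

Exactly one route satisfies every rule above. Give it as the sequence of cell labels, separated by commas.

Need to visit all 8 open cells exactly once, starting at A and ending at J.
Route from A: down 1 to D, right 1 to F, up 1 to B, right 1 to C, down 2 to K, left 1 to J — 7 moves in all.
Check: all 8 open cells covered.

A, D, F, B, C, H, K, J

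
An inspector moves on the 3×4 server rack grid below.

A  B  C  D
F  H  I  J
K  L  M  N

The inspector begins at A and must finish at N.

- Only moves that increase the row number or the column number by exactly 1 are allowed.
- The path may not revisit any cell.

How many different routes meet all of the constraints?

A right/down-only route from A to N makes exactly 2 down-moves and 3 right-moves in some order.
With no other constraints that would be C(5,2) = 10 routes.
That gives 10 routes.

10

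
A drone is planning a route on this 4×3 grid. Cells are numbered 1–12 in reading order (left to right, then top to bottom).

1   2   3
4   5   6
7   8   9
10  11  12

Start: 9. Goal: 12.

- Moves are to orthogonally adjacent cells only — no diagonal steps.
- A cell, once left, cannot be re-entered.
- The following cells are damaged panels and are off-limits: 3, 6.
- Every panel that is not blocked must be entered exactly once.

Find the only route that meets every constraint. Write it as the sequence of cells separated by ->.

9 -> 8 -> 5 -> 2 -> 1 -> 4 -> 7 -> 10 -> 11 -> 12

Need to visit all 10 open cells exactly once, starting at 9 and ending at 12.
Cell 1 has only two open neighbours (4 and 2), so the path must pass straight through it: one of those is the cell it's entered from and the other is where it exits.
Route from 9: left 1 to 8, up 2 to 2, left 1 to 1, down 3 to 10, right 2 to 12 — 9 moves in all.
Check: all 10 open cells covered.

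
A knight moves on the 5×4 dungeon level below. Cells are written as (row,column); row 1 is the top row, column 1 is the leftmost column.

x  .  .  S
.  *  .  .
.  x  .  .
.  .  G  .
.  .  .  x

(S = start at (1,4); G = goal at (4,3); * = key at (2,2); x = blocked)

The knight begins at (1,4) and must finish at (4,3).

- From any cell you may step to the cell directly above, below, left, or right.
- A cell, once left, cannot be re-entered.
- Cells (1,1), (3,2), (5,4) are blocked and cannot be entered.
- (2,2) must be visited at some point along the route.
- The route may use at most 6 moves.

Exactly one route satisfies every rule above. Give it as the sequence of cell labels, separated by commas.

(1,4), (1,3), (1,2), (2,2), (2,3), (3,3), (4,3)

Any route must reach (2,2) and still end at (4,3) within 6 moves, so the order of the required stops is forced.
Route from (1,4): left 2 to (1,2), down 1 to (2,2), right 1 to (2,3), down 2 to (4,3) — 6 moves in all.
Check: all required cells visited; 6 ≤ 6 moves.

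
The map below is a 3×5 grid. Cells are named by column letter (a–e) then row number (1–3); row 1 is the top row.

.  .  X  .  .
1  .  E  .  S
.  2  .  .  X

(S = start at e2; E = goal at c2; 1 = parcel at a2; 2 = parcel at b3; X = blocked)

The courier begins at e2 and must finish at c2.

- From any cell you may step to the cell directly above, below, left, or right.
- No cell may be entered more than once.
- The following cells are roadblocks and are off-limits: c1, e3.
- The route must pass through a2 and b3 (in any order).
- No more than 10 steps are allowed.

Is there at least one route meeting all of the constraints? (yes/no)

One route that works: e2 → d2 → d3 → c3 → b3 → a3 → a2 → b2 → c2.

yes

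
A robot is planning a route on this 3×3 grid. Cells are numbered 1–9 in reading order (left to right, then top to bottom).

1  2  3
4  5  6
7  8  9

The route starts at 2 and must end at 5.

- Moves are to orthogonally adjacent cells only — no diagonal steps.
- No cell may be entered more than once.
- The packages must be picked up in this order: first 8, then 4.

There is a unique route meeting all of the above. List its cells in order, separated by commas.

2, 3, 6, 9, 8, 7, 4, 5

The waypoints must appear in the order 8, 4, with no cell reused.
Route from 2: right 1 to 3, down 2 to 9, left 2 to 7, up 1 to 4, right 1 to 5 — 7 moves in all.
Check: order respected (8 at step 4, 4 at step 6).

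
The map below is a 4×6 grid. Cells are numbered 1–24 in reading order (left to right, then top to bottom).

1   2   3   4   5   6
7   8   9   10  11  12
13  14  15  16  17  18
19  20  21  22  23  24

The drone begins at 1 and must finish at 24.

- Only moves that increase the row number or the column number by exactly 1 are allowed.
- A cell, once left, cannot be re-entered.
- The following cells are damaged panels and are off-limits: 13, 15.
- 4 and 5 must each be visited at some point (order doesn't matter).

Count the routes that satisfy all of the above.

4

A right/down-only route from 1 to 24 makes exactly 3 down-moves and 5 right-moves in some order.
With no other constraints that would be C(8,3) = 56 routes.
A monotone route can only reach the required cells in the order 4, 5, so split there and multiply the segment counts (each segment already excludes blocked cells): 1→4: 1; 4→5: 1; 5→24: 4; product = 4.
That gives 4 routes.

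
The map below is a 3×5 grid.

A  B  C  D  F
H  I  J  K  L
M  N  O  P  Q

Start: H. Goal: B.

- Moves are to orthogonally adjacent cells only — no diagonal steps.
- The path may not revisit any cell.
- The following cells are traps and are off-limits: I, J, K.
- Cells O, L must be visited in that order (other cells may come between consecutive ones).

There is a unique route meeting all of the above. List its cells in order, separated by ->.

The waypoints must appear in the order O, L, with no cell reused.
Route from H: down to M, 4× right (reaching Q), 2× up (reaching F), 3× left (reaching B) — 10 moves in all.
Check: order respected (O at step 3, L at step 6).

H -> M -> N -> O -> P -> Q -> L -> F -> D -> C -> B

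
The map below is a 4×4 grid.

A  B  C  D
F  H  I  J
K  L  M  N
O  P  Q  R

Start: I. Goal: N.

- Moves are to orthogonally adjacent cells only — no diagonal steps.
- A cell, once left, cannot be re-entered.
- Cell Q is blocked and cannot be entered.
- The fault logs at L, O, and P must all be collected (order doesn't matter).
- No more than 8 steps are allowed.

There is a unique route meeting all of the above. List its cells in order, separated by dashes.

I - H - F - K - O - P - L - M - N

Any route must reach L, O, and P and still end at N within 8 moves, so the order of the required stops is forced.
Route from I: left 2 to F, down 2 to O, right 1 to P, up 1 to L, right 2 to N — 8 moves in all.
Check: all required cells visited; 8 ≤ 8 moves.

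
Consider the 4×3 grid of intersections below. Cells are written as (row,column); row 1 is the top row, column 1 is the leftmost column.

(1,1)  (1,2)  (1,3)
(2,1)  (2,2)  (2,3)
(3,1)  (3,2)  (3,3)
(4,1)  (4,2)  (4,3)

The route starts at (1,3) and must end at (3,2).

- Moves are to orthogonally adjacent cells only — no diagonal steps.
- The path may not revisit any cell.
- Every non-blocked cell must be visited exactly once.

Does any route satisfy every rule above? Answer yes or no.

yes

One route that works: (1,3) → (2,3) → (3,3) → (4,3) → (4,2) → (4,1) → (3,1) → (2,1) → (1,1) → (1,2) → (2,2) → (3,2).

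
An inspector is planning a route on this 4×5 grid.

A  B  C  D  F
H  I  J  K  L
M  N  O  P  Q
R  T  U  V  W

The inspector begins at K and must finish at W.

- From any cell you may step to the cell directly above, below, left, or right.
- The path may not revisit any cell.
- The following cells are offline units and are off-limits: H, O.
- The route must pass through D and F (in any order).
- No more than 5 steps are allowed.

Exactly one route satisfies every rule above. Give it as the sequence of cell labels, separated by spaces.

K D F L Q W

The 5-move cap with required stops at D, F leaves no slack for detours.
Route from K: up to D, right to F, 3× down (reaching W) — 5 moves in all.
Check: all required cells visited; 5 ≤ 5 moves.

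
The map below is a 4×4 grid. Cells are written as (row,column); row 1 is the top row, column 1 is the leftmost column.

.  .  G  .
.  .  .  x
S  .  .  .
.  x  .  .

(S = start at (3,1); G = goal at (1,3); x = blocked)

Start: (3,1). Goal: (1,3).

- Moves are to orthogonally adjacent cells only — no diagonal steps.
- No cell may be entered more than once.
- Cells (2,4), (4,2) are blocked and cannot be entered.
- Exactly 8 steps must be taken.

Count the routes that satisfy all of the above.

Need simple routes of exactly 8 moves from (3,1) to (1,3) (Manhattan distance 4, so 2 moves are spent on a detour and 2 undoing it).
Enumerating: (3,1) (2,1) (1,1) (1,2) (2,2) (3,2) (3,3) (2,3) (1,3) | (3,1) (3,2) (3,3) (2,3) (2,2) (2,1) (1,1) (1,2) (1,3).
That gives 2 routes.

2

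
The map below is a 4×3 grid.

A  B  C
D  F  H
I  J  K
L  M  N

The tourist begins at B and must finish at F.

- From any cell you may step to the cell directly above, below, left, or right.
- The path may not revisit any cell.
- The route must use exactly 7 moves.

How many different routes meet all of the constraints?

4

Need simple routes of exactly 7 moves from B to F (Manhattan distance 1, so 3 moves are spent on a detour and 3 undoing it).
Enumerating: B A D I L M J F | B A D I J K H F | B C H K N M J F | B C H K J I D F.
That gives 4 routes.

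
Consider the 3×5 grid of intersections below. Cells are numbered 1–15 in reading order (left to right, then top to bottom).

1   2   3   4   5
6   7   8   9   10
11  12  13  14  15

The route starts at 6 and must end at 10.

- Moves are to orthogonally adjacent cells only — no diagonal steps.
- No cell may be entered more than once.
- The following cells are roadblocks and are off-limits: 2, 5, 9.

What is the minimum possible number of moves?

6

The Manhattan distance from 6 to 10 is |2−2| + |1−5| = 4, so at least 4 moves are needed.
That bound ignores the blocked cells. Measuring each leg by the fewest moves that actually steer around them (6→10: 6) raises the lower bound to 6.
A route of 6 moves exists: 6 → 11 → 12 → 13 → 14 → 15 → 10.
Since 6 matches that lower bound, it is optimal.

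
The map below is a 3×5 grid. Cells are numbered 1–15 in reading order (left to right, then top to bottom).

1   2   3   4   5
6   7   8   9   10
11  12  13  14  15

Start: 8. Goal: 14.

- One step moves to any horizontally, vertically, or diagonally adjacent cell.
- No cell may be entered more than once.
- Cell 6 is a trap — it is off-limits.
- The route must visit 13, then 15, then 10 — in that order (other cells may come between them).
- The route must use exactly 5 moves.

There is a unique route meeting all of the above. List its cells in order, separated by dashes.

8 - 13 - 9 - 15 - 10 - 14

The waypoints must appear in the order 13, 15, 10, with no cell reused.
Route from 8: down to 13, up-right to 9, down-right to 15, up to 10, down-left to 14 — 5 moves in all.
Check: order respected (13 at step 1, 15 at step 3, 10 at step 4); 5 moves as required.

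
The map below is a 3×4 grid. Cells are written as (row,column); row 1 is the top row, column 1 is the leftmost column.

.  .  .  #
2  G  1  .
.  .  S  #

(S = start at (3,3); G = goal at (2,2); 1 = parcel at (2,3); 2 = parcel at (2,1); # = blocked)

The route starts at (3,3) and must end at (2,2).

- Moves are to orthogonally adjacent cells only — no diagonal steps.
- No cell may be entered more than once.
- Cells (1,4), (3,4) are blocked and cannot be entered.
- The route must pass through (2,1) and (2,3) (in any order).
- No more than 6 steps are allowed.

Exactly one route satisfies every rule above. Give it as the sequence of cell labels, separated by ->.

(3,3) -> (2,3) -> (1,3) -> (1,2) -> (1,1) -> (2,1) -> (2,2)

The budget equals the shortest possible length, so every move has to be on a shortest route through the required cells.
Route from (3,3): 2× up (reaching (1,3)), 2× left (reaching (1,1)), down to (2,1), right to (2,2) — 6 moves in all.
Check: all required cells visited; 6 ≤ 6 moves.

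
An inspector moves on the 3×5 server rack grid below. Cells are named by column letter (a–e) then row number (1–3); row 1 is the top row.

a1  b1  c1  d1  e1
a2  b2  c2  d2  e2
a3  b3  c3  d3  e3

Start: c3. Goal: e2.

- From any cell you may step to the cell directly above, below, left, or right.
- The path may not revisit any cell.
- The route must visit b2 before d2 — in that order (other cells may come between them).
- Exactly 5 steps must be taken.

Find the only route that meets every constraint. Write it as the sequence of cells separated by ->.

The waypoints must appear in the order b2, d2, with no cell reused.
Route from c3: left 1 to b3, up 1 to b2, right 3 to e2 — 5 moves in all.
Check: order respected (b2 at step 2, d2 at step 4); 5 moves as required.

c3 -> b3 -> b2 -> c2 -> d2 -> e2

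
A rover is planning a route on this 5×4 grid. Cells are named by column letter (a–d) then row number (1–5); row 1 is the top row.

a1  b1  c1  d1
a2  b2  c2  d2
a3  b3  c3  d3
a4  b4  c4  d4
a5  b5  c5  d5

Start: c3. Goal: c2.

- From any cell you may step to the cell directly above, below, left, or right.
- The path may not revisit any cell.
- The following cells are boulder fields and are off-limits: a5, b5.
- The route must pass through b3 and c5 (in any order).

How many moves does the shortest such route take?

9

Any route passes through b3 and c5 in some order between c3 and c2. Summing Manhattan distances along each leg and taking the cheapest ordering (c3 → c5 → b3 → c2) gives a lower bound of 2 + 3 + 2 = 7 moves.
The shortest route satisfying every rule uses 9 moves: c3 → b3 → b4 → c4 → c5 → d5 → d4 → d3 → d2 → c2.
The bound of 7 isn't tight here; checking systematically, no route of length 7 through 8 satisfies every constraint, so 9 is the minimum.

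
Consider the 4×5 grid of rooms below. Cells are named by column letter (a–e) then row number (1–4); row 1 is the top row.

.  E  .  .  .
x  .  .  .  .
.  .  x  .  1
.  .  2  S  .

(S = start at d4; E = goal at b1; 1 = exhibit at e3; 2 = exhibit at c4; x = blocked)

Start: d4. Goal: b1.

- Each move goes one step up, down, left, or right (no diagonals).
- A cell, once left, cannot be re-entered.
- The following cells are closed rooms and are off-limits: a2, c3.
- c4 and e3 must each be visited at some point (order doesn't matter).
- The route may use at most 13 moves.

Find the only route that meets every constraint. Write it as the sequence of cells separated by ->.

d4 -> c4 -> b4 -> b3 -> b2 -> c2 -> d2 -> d3 -> e3 -> e2 -> e1 -> d1 -> c1 -> b1

Any route must reach c4 and e3 and still end at b1 within 13 moves, so the order of the required stops is forced.
Route from d4: left 2 to b4, up 2 to b2, right 2 to d2, down 1 to d3, right 1 to e3, up 2 to e1, left 3 to b1 — 13 moves in all.
Check: all required cells visited; 13 ≤ 13 moves.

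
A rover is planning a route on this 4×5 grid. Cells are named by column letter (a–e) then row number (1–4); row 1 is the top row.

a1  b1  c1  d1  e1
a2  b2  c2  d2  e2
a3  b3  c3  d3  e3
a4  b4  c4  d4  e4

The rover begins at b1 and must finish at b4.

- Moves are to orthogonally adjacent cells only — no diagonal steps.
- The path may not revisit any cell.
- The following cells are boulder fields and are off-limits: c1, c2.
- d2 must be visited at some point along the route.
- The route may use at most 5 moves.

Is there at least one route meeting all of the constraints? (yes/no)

no

Even ignoring the no-revisit rule, getting from b1 to b4 via d2 needs at least 5 + 4 = 9 moves (fewest moves per leg, detouring around blocked cells), which exceeds the 5-move limit.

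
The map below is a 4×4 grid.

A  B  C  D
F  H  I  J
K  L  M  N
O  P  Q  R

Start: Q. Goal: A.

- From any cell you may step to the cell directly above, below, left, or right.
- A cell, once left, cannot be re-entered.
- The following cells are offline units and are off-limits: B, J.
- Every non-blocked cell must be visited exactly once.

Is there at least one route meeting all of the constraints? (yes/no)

no

Cell D has only one open neighbour but is neither the start nor the goal, so a Hamiltonian route would have to both enter and leave it through the same neighbour — impossible without revisiting.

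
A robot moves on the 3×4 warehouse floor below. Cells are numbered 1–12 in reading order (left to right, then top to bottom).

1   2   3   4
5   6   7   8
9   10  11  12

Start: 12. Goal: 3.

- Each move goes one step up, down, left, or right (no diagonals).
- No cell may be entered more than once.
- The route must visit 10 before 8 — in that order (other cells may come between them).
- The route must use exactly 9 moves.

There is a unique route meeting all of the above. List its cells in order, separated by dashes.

12 - 11 - 10 - 9 - 5 - 6 - 7 - 8 - 4 - 3

The waypoints must appear in the order 10, 8, with no cell reused.
Route from 12: 3× left (reaching 9), up to 5, 3× right (reaching 8), up to 4, left to 3 — 9 moves in all.
Check: order respected (10 at step 2, 8 at step 7); 9 moves as required.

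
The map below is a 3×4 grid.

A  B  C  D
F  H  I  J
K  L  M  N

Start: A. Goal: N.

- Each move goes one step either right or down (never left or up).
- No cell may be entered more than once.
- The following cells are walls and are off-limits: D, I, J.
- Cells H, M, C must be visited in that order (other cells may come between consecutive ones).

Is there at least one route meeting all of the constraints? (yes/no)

C lies above M, so going from M to C would need an upward move — but moves only go right/down, so M cannot be visited before C.

no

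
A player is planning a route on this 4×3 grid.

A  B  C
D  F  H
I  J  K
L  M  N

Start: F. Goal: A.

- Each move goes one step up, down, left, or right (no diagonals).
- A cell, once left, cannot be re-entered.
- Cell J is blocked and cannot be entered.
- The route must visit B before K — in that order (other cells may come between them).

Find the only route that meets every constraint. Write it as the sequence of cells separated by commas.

F, B, C, H, K, N, M, L, I, D, A

The waypoints must appear in the order B, K, with no cell reused.
Route from F: up to B, right to C, 3× down (reaching N), 2× left (reaching L), 3× up (reaching A) — 10 moves in all.
Check: order respected (B at step 1, K at step 4).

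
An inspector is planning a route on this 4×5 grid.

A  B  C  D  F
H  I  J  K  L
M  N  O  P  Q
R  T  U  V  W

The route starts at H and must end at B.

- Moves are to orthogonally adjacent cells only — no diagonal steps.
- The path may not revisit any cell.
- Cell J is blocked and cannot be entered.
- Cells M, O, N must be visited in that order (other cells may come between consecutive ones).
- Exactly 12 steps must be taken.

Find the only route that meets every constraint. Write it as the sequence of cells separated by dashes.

H - M - R - T - U - V - W - Q - P - O - N - I - B

The waypoints must appear in the order M, O, N, with no cell reused.
Route from H: down 2 to R, right 4 to W, up 1 to Q, left 3 to N, up 2 to B — 12 moves in all.
Check: order respected (M at step 1, O at step 9, N at step 10); 12 moves as required.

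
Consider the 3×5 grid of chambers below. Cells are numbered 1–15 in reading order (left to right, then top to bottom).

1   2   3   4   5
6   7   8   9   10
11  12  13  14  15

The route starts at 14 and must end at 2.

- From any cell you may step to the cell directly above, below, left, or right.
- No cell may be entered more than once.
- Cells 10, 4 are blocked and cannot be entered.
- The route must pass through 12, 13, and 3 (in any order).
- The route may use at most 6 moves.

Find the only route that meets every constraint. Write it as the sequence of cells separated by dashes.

Any route must reach 12, 13, and 3 and still end at 2 within 6 moves, so the order of the required stops is forced.
Route from 14: left 2 to 12, up 1 to 7, right 1 to 8, up 1 to 3, left 1 to 2 — 6 moves in all.
Check: all required cells visited; 6 ≤ 6 moves.

14 - 13 - 12 - 7 - 8 - 3 - 2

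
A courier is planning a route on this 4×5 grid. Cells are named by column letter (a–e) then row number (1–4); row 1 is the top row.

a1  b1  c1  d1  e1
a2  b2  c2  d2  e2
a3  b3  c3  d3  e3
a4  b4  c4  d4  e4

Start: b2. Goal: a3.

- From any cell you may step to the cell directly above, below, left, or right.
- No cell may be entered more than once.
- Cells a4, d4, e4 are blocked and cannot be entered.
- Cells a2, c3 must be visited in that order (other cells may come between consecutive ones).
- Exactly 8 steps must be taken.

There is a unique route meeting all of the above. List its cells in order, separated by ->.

b2 -> a2 -> a1 -> b1 -> c1 -> c2 -> c3 -> b3 -> a3

The waypoints must appear in the order a2, c3, with no cell reused.
Route from b2: left 1 to a2, up 1 to a1, right 2 to c1, down 2 to c3, left 2 to a3 — 8 moves in all.
Check: order respected (a2 at step 1, c3 at step 6); 8 moves as required.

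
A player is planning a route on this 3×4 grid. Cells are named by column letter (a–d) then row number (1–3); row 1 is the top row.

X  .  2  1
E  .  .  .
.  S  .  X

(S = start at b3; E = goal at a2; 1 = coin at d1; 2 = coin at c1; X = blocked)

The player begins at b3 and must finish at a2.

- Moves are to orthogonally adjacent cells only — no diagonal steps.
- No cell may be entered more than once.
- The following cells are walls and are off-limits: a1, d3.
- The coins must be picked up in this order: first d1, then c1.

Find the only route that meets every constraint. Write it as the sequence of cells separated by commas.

The waypoints must appear in the order d1, c1, with no cell reused.
Route from b3: right to c3, up to c2, right to d2, up to d1, 2× left (reaching b1), down to b2, left to a2 — 8 moves in all.
Check: order respected (1 at step 4, 2 at step 5).

b3, c3, c2, d2, d1, c1, b1, b2, a2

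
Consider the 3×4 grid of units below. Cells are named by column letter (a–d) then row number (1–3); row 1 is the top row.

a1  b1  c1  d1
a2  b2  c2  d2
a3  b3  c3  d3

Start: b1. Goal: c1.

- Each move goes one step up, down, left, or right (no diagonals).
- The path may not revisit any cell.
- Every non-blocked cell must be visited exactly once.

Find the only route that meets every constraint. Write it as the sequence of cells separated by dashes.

b1 - a1 - a2 - a3 - b3 - b2 - c2 - c3 - d3 - d2 - d1 - c1

Need to visit all 12 open cells exactly once, starting at b1 and ending at c1.
Route from b1: left 1 to a1, down 2 to a3, right 1 to b3, up 1 to b2, right 1 to c2, down 1 to c3, right 1 to d3, up 2 to d1, left 1 to c1 — 11 moves in all.
Check: all 12 open cells covered.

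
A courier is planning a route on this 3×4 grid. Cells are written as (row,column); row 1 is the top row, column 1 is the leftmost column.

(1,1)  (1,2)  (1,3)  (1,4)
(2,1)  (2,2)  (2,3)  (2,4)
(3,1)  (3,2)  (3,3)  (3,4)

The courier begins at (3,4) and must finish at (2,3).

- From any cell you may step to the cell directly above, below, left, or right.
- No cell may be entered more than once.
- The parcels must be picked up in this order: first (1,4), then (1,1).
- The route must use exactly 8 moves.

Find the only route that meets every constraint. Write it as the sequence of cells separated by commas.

(3,4), (2,4), (1,4), (1,3), (1,2), (1,1), (2,1), (2,2), (2,3)

The waypoints must appear in the order (1,4), (1,1), with no cell reused.
Route from (3,4): 2× up (reaching (1,4)), 3× left (reaching (1,1)), down to (2,1), 2× right (reaching (2,3)) — 8 moves in all.
Check: order respected ((1,4) at step 2, (1,1) at step 5); 8 moves as required.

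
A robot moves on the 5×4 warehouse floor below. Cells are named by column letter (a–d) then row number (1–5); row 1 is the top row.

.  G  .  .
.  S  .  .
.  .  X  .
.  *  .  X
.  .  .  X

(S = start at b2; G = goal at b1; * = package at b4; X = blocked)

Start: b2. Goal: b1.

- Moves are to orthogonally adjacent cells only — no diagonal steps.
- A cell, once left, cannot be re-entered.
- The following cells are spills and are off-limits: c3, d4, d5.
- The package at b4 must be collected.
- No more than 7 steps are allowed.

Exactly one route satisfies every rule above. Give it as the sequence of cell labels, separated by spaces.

The 7-move cap with required stops at b4 leaves no slack for detours.
Route from b2: down 2 to b4, left 1 to a4, up 3 to a1, right 1 to b1 — 7 moves in all.
Check: all required cells visited; 7 ≤ 7 moves.

b2 b3 b4 a4 a3 a2 a1 b1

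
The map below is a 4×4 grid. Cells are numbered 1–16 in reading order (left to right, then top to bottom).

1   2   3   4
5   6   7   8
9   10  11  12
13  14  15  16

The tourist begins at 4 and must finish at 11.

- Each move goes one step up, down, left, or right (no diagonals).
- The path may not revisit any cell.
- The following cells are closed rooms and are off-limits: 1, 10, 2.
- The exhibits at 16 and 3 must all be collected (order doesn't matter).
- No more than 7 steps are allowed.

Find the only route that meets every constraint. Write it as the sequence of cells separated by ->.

4 -> 3 -> 7 -> 8 -> 12 -> 16 -> 15 -> 11

The budget equals the shortest possible length, so every move has to be on a shortest route through the required cells.
Route from 4: left to 3, down to 7, right to 8, 2× down (reaching 16), left to 15, up to 11 — 7 moves in all.
Check: all required cells visited; 7 ≤ 7 moves.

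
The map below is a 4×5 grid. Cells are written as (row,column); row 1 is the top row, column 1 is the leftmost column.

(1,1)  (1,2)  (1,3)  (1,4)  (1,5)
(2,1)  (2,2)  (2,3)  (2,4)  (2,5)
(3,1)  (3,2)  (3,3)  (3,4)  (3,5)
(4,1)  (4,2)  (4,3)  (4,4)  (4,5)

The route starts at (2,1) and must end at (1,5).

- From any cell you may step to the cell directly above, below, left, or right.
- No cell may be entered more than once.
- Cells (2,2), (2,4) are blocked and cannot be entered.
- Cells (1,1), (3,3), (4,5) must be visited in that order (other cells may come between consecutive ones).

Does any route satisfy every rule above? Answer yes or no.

yes

One route that works: (2,1) → (1,1) → (1,2) → (1,3) → (2,3) → (3,3) → (4,3) → (4,4) → (4,5) → (3,5) → (2,5) → (1,5).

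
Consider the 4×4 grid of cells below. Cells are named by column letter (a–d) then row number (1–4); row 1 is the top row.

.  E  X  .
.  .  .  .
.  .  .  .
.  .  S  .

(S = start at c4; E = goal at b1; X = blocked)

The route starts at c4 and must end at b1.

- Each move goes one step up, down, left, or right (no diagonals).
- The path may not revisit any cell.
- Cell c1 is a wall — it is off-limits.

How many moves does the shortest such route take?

The Manhattan distance from c4 to b1 is |4−1| + |3−2| = 4, so at least 4 moves are needed.
A route of 4 moves achieves this: c4 → c3 → c2 → b2 → b1.
Since 4 matches the lower bound, it is optimal.

4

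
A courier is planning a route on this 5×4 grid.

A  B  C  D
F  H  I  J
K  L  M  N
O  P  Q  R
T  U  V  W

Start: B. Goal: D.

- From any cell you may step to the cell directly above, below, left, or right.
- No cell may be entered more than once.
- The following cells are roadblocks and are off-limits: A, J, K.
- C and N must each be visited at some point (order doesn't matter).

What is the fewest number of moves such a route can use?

10

Any route passes through C and N in some order between B and D. Summing Manhattan distances along each leg and taking the cheapest ordering (B → C → N → D) gives a lower bound of 1 + 3 + 2 = 6 moves.
That bound ignores the blocked cells. Measuring each leg by the fewest moves that actually steer around them (B→N: 4; N→C: 3; C→D: 1) raises the lower bound to 8.
The shortest route satisfying every rule uses 10 moves: B → H → L → P → Q → R → N → M → I → C → D.
The bound of 8 isn't tight here; checking systematically, no route of length 8 through 9 satisfies every constraint, so 10 is the minimum.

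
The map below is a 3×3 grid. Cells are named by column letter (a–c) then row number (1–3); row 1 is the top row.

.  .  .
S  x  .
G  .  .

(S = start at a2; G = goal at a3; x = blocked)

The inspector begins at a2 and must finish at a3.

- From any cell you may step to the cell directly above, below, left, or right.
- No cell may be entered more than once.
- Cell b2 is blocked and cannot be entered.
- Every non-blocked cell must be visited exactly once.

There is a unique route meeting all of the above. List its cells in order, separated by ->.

Need to visit all 8 open cells exactly once, starting at a2 and ending at a3.
Cell b1 has only two open neighbours (a1 and c1), so the path must pass straight through it: one of those is the cell it's entered from and the other is where it exits.
Route from a2: up to a1, 2× right (reaching c1), 2× down (reaching c3), 2× left (reaching a3) — 7 moves in all.
Check: all 8 open cells covered.

a2 -> a1 -> b1 -> c1 -> c2 -> c3 -> b3 -> a3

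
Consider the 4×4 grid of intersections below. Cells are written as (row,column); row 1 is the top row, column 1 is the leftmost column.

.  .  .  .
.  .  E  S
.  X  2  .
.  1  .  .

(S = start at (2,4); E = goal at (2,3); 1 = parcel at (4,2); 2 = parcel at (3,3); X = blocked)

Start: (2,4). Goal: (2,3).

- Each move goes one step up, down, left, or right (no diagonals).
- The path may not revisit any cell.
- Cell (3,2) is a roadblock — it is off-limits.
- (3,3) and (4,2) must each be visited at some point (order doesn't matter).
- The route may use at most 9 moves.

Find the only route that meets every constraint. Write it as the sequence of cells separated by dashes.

The budget equals the shortest possible length, so every move has to be on a shortest route through the required cells.
Route from (2,4): down to (3,4), left to (3,3), down to (4,3), 2× left (reaching (4,1)), 2× up (reaching (2,1)), 2× right (reaching (2,3)) — 9 moves in all.
Check: all required cells visited; 9 ≤ 9 moves.

(2,4) - (3,4) - (3,3) - (4,3) - (4,2) - (4,1) - (3,1) - (2,1) - (2,2) - (2,3)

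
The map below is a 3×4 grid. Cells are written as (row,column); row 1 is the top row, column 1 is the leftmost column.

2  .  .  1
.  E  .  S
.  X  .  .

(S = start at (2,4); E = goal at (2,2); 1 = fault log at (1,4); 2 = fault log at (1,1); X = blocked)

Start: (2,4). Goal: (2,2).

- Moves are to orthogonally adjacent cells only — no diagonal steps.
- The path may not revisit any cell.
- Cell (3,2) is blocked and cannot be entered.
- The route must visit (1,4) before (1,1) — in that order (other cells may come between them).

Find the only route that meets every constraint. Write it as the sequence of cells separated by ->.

(2,4) -> (1,4) -> (1,3) -> (1,2) -> (1,1) -> (2,1) -> (2,2)

The waypoints must appear in the order (1,4), (1,1), with no cell reused.
Route from (2,4): up 1 to (1,4), left 3 to (1,1), down 1 to (2,1), right 1 to (2,2) — 6 moves in all.
Check: order respected (1 at step 1, 2 at step 4).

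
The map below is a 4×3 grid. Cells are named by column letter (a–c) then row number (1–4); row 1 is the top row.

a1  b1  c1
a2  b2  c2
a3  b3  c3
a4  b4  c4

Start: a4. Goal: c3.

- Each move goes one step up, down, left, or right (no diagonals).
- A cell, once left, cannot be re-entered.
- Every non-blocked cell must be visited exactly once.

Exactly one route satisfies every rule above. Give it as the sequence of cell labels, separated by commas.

a4, a3, a2, a1, b1, c1, c2, b2, b3, b4, c4, c3

Need to visit all 12 open cells exactly once, starting at a4 and ending at c3.
Cell c4 has only two open neighbours (c3 and b4), so the path must pass straight through it: one of those is the cell it's entered from and the other is where it exits.
Route from a4: 3× up (reaching a1), 2× right (reaching c1), down to c2, left to b2, 2× down (reaching b4), right to c4, up to c3 — 11 moves in all.
Check: all 12 open cells covered.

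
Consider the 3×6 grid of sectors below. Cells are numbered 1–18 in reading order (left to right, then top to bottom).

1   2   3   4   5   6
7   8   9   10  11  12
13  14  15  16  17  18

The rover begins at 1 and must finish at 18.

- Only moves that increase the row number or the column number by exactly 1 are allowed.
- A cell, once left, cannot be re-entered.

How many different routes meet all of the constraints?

21

A right/down-only route from 1 to 18 makes exactly 2 down-moves and 5 right-moves in some order.
With no other constraints that would be C(7,2) = 21 routes.
That gives 21 routes.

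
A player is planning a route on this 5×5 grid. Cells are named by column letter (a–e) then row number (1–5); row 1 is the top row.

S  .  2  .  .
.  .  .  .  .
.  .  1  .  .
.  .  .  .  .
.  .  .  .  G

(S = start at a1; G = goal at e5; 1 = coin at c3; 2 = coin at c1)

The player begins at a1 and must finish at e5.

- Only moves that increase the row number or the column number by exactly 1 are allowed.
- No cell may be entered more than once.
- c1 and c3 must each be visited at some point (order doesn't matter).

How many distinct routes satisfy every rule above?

A right/down-only route from a1 to e5 makes exactly 4 down-moves and 4 right-moves in some order.
With no other constraints that would be C(8,4) = 70 routes.
A monotone route can only reach the required cells in the order c1, c3, so split there and multiply the segment counts: a1→c1: 1; c1→c3: 1; c3→e5: 6; product = 6.
That gives 6 routes.

6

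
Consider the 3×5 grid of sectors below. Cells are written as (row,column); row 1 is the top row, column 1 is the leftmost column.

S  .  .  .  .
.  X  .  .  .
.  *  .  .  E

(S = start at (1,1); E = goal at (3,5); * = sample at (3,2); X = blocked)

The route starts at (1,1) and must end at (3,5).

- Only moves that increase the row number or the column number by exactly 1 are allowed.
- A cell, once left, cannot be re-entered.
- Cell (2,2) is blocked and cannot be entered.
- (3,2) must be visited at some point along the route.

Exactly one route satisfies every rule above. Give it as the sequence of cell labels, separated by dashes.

(1,1) - (2,1) - (3,1) - (3,2) - (3,3) - (3,4) - (3,5)

Moves only go right or down, so the column and row indices never decrease.
Route from (1,1): down 2 to (3,1), right 4 to (3,5) — 6 moves in all.
Check: all required cells visited.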